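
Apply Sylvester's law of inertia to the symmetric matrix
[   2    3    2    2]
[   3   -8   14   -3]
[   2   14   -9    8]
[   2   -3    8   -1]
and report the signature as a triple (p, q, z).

step 0: pivot 2 → sign +
step 1: pivot -25/2 → sign −
step 2: pivot -33/25 → sign −
step 3: pivot 3/11 → sign +
signature = (2, 2, 0)

Answer: (2, 2, 0)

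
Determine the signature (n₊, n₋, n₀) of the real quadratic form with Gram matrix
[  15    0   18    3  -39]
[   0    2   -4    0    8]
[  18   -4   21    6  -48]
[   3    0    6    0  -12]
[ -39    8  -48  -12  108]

step 0: pivot 15 → sign +
step 1: pivot 2 → sign +
step 2: pivot -43/5 → sign −
step 3: pivot 3/43 → sign +
step 4: row/col 4 already zero → sign 0
signature = (3, 1, 1)

Answer: (3, 1, 1)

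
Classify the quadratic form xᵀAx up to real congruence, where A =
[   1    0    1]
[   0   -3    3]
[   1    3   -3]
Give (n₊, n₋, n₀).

Answer: (1, 2, 0)

Derivation:
step 0: pivot 1 → sign +
step 1: pivot -3 → sign −
step 2: pivot -1 → sign −
signature = (1, 2, 0)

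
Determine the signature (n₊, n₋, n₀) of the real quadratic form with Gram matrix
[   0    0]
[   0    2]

step 0: pivot 2 → sign +
step 1: row/col 1 already zero → sign 0
signature = (1, 0, 1)

Answer: (1, 0, 1)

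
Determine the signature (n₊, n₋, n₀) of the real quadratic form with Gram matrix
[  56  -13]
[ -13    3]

step 0: pivot 56 → sign +
step 1: pivot -1/56 → sign −
signature = (1, 1, 0)

Answer: (1, 1, 0)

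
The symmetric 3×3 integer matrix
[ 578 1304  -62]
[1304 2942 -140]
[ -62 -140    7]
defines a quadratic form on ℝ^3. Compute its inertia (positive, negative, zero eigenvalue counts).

Answer: (3, 0, 0)

Derivation:
step 0: pivot 578 → sign +
step 1: pivot 30/289 → sign +
step 2: pivot 1/5 → sign +
signature = (3, 0, 0)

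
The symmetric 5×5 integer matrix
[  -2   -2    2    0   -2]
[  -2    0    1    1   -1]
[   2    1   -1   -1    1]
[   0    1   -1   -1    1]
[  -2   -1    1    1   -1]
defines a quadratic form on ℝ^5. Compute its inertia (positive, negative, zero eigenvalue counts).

step 0: pivot -2 → sign −
step 1: pivot 2 → sign +
step 2: pivot 1/2 → sign +
step 3: pivot -2 → sign −
step 4: row/col 4 already zero → sign 0
signature = (2, 2, 1)

Answer: (2, 2, 1)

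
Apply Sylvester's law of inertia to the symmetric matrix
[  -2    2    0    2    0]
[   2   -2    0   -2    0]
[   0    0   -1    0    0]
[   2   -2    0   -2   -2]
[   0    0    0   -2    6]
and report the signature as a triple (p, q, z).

Answer: (1, 3, 1)

Derivation:
step 0: pivot -2 → sign −
step 1: pivot -1 → sign −
step 2: pivot 6 → sign +
step 3: pivot -2/3 → sign −
step 4: row/col 4 already zero → sign 0
signature = (1, 3, 1)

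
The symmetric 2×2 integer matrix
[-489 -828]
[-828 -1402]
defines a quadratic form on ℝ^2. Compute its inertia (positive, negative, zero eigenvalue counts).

step 0: pivot -489 → sign −
step 1: pivot 2/163 → sign +
signature = (1, 1, 0)

Answer: (1, 1, 0)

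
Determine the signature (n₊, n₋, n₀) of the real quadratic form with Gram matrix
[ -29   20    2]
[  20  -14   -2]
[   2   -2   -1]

step 0: pivot -29 → sign −
step 1: pivot -6/29 → sign −
step 2: pivot 1 → sign +
signature = (1, 2, 0)

Answer: (1, 2, 0)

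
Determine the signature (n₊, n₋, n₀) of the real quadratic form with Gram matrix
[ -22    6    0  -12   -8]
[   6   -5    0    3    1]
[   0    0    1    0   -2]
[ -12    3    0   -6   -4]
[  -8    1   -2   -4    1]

step 0: pivot -22 → sign −
step 1: pivot -37/11 → sign −
step 2: pivot 1 → sign +
step 3: pivot 21/37 → sign +
step 4: pivot -1/21 → sign −
signature = (2, 3, 0)

Answer: (2, 3, 0)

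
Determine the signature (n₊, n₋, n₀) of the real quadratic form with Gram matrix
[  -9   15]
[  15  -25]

Answer: (0, 1, 1)

Derivation:
step 0: pivot -9 → sign −
step 1: row/col 1 already zero → sign 0
signature = (0, 1, 1)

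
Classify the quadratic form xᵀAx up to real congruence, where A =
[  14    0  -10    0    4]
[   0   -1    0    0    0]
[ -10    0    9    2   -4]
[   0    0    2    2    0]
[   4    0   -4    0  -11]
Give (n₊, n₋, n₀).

Answer: (2, 3, 0)

Derivation:
step 0: pivot 14 → sign +
step 1: pivot -1 → sign −
step 2: pivot 13/7 → sign +
step 3: pivot -2/13 → sign −
step 4: pivot -3 → sign −
signature = (2, 3, 0)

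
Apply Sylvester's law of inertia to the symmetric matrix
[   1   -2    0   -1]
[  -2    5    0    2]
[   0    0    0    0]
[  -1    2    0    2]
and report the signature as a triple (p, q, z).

step 0: pivot 1 → sign +
step 1: pivot 1 → sign +
step 2: pivot 1 → sign +
step 3: row/col 3 already zero → sign 0
signature = (3, 0, 1)

Answer: (3, 0, 1)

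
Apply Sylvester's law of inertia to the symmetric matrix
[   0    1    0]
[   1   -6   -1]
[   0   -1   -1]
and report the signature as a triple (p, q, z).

step 0: pivot -6 → sign −
step 1: pivot 1/6 → sign +
step 2: pivot -1 → sign −
signature = (1, 2, 0)

Answer: (1, 2, 0)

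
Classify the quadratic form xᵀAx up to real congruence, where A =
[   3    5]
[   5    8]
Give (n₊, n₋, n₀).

Answer: (1, 1, 0)

Derivation:
step 0: pivot 3 → sign +
step 1: pivot -1/3 → sign −
signature = (1, 1, 0)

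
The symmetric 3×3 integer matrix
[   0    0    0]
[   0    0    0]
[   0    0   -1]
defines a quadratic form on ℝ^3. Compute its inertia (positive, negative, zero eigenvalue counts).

step 0: pivot -1 → sign −
step 1: row/col 1 already zero → sign 0
step 2: row/col 2 already zero → sign 0
signature = (0, 1, 2)

Answer: (0, 1, 2)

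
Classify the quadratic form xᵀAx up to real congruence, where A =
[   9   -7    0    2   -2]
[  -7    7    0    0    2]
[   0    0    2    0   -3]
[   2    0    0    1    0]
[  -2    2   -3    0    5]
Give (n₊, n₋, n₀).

Answer: (3, 2, 0)

Derivation:
step 0: pivot 9 → sign +
step 1: pivot 14/9 → sign +
step 2: pivot 2 → sign +
step 3: pivot -1 → sign −
step 4: pivot -1/14 → sign −
signature = (3, 2, 0)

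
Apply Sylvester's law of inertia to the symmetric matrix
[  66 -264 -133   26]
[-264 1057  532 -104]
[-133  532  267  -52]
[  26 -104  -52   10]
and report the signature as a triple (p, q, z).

step 0: pivot 66 → sign +
step 1: pivot 1 → sign +
step 2: pivot -67/66 → sign −
step 3: pivot -6/67 → sign −
signature = (2, 2, 0)

Answer: (2, 2, 0)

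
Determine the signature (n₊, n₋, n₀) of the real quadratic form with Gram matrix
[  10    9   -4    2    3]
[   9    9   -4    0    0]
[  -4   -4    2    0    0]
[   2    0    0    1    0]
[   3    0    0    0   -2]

Answer: (4, 1, 0)

Derivation:
step 0: pivot 10 → sign +
step 1: pivot 9/10 → sign +
step 2: pivot 2/9 → sign +
step 3: pivot -3 → sign −
step 4: pivot 1 → sign +
signature = (4, 1, 0)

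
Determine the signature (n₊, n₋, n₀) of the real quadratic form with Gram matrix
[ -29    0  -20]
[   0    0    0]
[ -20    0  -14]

Answer: (0, 2, 1)

Derivation:
step 0: pivot -29 → sign −
step 1: pivot -6/29 → sign −
step 2: row/col 2 already zero → sign 0
signature = (0, 2, 1)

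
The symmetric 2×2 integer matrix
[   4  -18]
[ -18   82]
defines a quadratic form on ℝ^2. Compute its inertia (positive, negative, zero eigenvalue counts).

Answer: (2, 0, 0)

Derivation:
step 0: pivot 4 → sign +
step 1: pivot 1 → sign +
signature = (2, 0, 0)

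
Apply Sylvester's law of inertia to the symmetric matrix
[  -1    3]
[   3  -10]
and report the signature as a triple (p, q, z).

Answer: (0, 2, 0)

Derivation:
step 0: pivot -1 → sign −
step 1: pivot -1 → sign −
signature = (0, 2, 0)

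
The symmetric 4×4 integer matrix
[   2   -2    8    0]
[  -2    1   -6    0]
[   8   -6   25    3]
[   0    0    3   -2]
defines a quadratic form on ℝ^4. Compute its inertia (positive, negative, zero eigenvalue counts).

step 0: pivot 2 → sign +
step 1: pivot -1 → sign −
step 2: pivot -3 → sign −
step 3: pivot 1 → sign +
signature = (2, 2, 0)

Answer: (2, 2, 0)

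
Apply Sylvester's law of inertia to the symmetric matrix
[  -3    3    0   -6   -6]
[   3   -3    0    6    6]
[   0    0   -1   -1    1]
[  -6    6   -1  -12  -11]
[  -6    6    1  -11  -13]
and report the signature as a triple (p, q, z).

Answer: (1, 2, 2)

Derivation:
step 0: pivot -3 → sign −
step 1: pivot -1 → sign −
step 2: pivot 1 → sign +
step 3: row/col 3 already zero → sign 0
step 4: row/col 4 already zero → sign 0
signature = (1, 2, 2)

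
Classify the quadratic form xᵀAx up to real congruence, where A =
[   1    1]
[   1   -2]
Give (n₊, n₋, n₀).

step 0: pivot 1 → sign +
step 1: pivot -3 → sign −
signature = (1, 1, 0)

Answer: (1, 1, 0)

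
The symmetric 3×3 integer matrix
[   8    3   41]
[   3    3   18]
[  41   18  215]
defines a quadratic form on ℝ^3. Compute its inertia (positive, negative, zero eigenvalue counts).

step 0: pivot 8 → sign +
step 1: pivot 15/8 → sign +
step 2: pivot 6/5 → sign +
signature = (3, 0, 0)

Answer: (3, 0, 0)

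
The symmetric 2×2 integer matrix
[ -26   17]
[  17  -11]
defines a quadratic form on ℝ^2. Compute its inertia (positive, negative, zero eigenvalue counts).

Answer: (1, 1, 0)

Derivation:
step 0: pivot -26 → sign −
step 1: pivot 3/26 → sign +
signature = (1, 1, 0)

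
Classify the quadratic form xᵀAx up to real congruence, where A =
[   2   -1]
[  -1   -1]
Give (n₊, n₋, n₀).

Answer: (1, 1, 0)

Derivation:
step 0: pivot 2 → sign +
step 1: pivot -3/2 → sign −
signature = (1, 1, 0)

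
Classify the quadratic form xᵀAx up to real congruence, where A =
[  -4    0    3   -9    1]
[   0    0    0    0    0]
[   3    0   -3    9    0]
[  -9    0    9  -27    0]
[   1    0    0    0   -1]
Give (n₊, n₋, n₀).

Answer: (0, 2, 3)

Derivation:
step 0: pivot -4 → sign −
step 1: pivot -3/4 → sign −
step 2: row/col 2 already zero → sign 0
step 3: row/col 3 already zero → sign 0
step 4: row/col 4 already zero → sign 0
signature = (0, 2, 3)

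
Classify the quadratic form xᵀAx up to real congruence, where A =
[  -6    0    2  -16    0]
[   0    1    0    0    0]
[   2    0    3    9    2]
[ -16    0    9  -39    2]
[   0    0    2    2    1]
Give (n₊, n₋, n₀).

step 0: pivot -6 → sign −
step 1: pivot 1 → sign +
step 2: pivot 11/3 → sign +
step 3: pivot -1/11 → sign −
step 4: row/col 4 already zero → sign 0
signature = (2, 2, 1)

Answer: (2, 2, 1)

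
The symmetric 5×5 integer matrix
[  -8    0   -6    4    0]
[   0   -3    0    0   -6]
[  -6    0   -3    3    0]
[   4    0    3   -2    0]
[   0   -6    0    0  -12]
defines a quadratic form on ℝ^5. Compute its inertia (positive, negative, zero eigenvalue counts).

step 0: pivot -8 → sign −
step 1: pivot -3 → sign −
step 2: pivot 3/2 → sign +
step 3: row/col 3 already zero → sign 0
step 4: row/col 4 already zero → sign 0
signature = (1, 2, 2)

Answer: (1, 2, 2)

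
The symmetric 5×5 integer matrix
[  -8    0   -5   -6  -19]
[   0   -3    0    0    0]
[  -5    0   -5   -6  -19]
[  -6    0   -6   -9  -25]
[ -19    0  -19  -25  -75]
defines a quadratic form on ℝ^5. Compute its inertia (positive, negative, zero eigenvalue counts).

Answer: (0, 5, 0)

Derivation:
step 0: pivot -8 → sign −
step 1: pivot -3 → sign −
step 2: pivot -15/8 → sign −
step 3: pivot -9/5 → sign −
step 4: pivot -1/9 → sign −
signature = (0, 5, 0)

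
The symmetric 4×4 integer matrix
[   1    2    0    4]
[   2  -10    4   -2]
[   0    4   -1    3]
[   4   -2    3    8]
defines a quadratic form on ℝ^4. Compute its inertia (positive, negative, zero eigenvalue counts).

Answer: (2, 2, 0)

Derivation:
step 0: pivot 1 → sign +
step 1: pivot -14 → sign −
step 2: pivot 1/7 → sign +
step 3: pivot -1 → sign −
signature = (2, 2, 0)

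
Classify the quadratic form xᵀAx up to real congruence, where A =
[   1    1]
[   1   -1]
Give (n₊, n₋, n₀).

Answer: (1, 1, 0)

Derivation:
step 0: pivot 1 → sign +
step 1: pivot -2 → sign −
signature = (1, 1, 0)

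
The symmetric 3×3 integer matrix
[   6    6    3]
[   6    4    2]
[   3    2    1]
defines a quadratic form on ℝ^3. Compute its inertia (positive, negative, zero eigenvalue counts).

step 0: pivot 6 → sign +
step 1: pivot -2 → sign −
step 2: row/col 2 already zero → sign 0
signature = (1, 1, 1)

Answer: (1, 1, 1)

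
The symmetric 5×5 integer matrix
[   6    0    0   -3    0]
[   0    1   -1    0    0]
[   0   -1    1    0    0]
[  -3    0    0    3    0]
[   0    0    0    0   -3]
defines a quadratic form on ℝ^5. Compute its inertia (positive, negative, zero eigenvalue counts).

Answer: (3, 1, 1)

Derivation:
step 0: pivot 6 → sign +
step 1: pivot 1 → sign +
step 2: pivot 3/2 → sign +
step 3: pivot -3 → sign −
step 4: row/col 4 already zero → sign 0
signature = (3, 1, 1)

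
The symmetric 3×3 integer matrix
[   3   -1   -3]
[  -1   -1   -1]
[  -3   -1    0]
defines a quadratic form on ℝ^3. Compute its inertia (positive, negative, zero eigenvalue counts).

step 0: pivot 3 → sign +
step 1: pivot -4/3 → sign −
step 2: row/col 2 already zero → sign 0
signature = (1, 1, 1)

Answer: (1, 1, 1)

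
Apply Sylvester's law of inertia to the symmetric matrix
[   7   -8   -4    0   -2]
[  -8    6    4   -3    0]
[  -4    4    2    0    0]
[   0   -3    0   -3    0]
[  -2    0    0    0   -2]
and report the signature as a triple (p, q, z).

step 0: pivot 7 → sign +
step 1: pivot -22/7 → sign −
step 2: pivot -2/11 → sign −
step 3: pivot 3/2 → sign +
step 4: pivot 2 → sign +
signature = (3, 2, 0)

Answer: (3, 2, 0)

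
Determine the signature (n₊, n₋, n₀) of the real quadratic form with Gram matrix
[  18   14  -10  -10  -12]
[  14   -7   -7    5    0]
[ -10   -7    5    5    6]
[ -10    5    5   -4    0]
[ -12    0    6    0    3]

step 0: pivot 18 → sign +
step 1: pivot -161/9 → sign −
step 2: pivot -12/23 → sign −
step 3: pivot -3/7 → sign −
step 4: row/col 4 already zero → sign 0
signature = (1, 3, 1)

Answer: (1, 3, 1)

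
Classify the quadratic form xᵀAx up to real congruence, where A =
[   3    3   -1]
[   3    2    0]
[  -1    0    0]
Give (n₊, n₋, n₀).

Answer: (2, 1, 0)

Derivation:
step 0: pivot 3 → sign +
step 1: pivot -1 → sign −
step 2: pivot 2/3 → sign +
signature = (2, 1, 0)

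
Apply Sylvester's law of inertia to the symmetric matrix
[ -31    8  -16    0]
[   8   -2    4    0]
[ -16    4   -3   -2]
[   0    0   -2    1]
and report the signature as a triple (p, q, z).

Answer: (3, 1, 0)

Derivation:
step 0: pivot -31 → sign −
step 1: pivot 2/31 → sign +
step 2: pivot 5 → sign +
step 3: pivot 1/5 → sign +
signature = (3, 1, 0)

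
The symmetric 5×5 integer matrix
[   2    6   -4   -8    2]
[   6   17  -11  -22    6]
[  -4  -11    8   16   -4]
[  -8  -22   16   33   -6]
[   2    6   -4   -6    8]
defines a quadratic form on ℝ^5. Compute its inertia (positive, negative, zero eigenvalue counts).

Answer: (4, 1, 0)

Derivation:
step 0: pivot 2 → sign +
step 1: pivot -1 → sign −
step 2: pivot 1 → sign +
step 3: pivot 1 → sign +
step 4: pivot 2 → sign +
signature = (4, 1, 0)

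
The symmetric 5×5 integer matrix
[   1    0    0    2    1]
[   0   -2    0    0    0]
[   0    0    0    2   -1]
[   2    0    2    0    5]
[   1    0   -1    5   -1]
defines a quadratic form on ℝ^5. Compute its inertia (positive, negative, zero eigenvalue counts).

Answer: (2, 2, 1)

Derivation:
step 0: pivot 1 → sign +
step 1: pivot -2 → sign −
step 2: pivot -4 → sign −
step 3: pivot 1 → sign +
step 4: row/col 4 already zero → sign 0
signature = (2, 2, 1)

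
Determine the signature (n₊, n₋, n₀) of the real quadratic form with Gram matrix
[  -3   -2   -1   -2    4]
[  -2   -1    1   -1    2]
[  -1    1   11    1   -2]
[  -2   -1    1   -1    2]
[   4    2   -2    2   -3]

Answer: (3, 1, 1)

Derivation:
step 0: pivot -3 → sign −
step 1: pivot 1/3 → sign +
step 2: pivot 3 → sign +
step 3: pivot 1 → sign +
step 4: row/col 4 already zero → sign 0
signature = (3, 1, 1)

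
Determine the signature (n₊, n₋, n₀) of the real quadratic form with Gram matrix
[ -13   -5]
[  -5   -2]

step 0: pivot -13 → sign −
step 1: pivot -1/13 → sign −
signature = (0, 2, 0)

Answer: (0, 2, 0)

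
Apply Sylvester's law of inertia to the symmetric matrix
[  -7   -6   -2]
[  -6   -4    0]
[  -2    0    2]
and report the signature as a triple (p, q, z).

step 0: pivot -7 → sign −
step 1: pivot 8/7 → sign +
step 2: row/col 2 already zero → sign 0
signature = (1, 1, 1)

Answer: (1, 1, 1)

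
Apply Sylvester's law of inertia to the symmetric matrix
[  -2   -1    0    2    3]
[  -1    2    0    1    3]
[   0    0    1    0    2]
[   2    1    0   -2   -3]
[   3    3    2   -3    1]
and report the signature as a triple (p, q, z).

step 0: pivot -2 → sign −
step 1: pivot 5/2 → sign +
step 2: pivot 1 → sign +
step 3: pivot 3/5 → sign +
step 4: row/col 4 already zero → sign 0
signature = (3, 1, 1)

Answer: (3, 1, 1)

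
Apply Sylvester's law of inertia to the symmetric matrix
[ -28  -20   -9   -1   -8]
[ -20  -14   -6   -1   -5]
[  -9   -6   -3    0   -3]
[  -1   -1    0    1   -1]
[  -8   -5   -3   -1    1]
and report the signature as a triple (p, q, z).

step 0: pivot -28 → sign −
step 1: pivot 2/7 → sign +
step 2: pivot -3/4 → sign −
step 3: pivot 3/2 → sign +
step 4: pivot 3 → sign +
signature = (3, 2, 0)

Answer: (3, 2, 0)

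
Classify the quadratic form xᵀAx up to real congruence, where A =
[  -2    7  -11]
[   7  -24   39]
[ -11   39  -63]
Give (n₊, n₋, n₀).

step 0: pivot -2 → sign −
step 1: pivot 1/2 → sign +
step 2: pivot -3 → sign −
signature = (1, 2, 0)

Answer: (1, 2, 0)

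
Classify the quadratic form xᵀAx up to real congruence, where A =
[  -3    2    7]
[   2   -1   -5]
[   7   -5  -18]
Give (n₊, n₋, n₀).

step 0: pivot -3 → sign −
step 1: pivot 1/3 → sign +
step 2: pivot -2 → sign −
signature = (1, 2, 0)

Answer: (1, 2, 0)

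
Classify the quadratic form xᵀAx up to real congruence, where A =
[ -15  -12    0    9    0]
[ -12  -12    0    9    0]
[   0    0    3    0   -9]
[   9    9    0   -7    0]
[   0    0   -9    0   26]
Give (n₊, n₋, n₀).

Answer: (1, 4, 0)

Derivation:
step 0: pivot -15 → sign −
step 1: pivot -12/5 → sign −
step 2: pivot 3 → sign +
step 3: pivot -1/4 → sign −
step 4: pivot -1 → sign −
signature = (1, 4, 0)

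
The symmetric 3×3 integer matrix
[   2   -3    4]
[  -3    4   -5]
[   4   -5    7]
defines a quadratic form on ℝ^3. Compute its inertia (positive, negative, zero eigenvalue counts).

step 0: pivot 2 → sign +
step 1: pivot -1/2 → sign −
step 2: pivot 1 → sign +
signature = (2, 1, 0)

Answer: (2, 1, 0)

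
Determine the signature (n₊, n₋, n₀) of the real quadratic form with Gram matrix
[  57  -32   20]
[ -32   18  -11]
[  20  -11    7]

Answer: (2, 1, 0)

Derivation:
step 0: pivot 57 → sign +
step 1: pivot 2/57 → sign +
step 2: pivot -3/2 → sign −
signature = (2, 1, 0)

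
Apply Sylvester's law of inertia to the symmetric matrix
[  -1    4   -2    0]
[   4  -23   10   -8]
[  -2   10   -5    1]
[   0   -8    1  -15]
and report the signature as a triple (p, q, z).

step 0: pivot -1 → sign −
step 1: pivot -7 → sign −
step 2: pivot -3/7 → sign −
step 3: pivot -2 → sign −
signature = (0, 4, 0)

Answer: (0, 4, 0)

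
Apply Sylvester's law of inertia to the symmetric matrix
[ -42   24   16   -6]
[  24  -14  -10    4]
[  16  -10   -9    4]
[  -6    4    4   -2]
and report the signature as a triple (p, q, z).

step 0: pivot -42 → sign −
step 1: pivot -2/7 → sign −
step 2: pivot -1/3 → sign −
step 3: row/col 3 already zero → sign 0
signature = (0, 3, 1)

Answer: (0, 3, 1)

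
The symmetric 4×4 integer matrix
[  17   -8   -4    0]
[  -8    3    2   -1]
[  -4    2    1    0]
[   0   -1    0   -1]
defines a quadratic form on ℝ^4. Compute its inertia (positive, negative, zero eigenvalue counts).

step 0: pivot 17 → sign +
step 1: pivot -13/17 → sign −
step 2: pivot 1/13 → sign +
step 3: row/col 3 already zero → sign 0
signature = (2, 1, 1)

Answer: (2, 1, 1)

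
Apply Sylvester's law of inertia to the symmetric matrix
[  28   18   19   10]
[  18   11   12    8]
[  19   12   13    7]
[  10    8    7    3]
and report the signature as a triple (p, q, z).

step 0: pivot 28 → sign +
step 1: pivot -4/7 → sign −
step 2: pivot 3/16 → sign +
step 3: pivot 3 → sign +
signature = (3, 1, 0)

Answer: (3, 1, 0)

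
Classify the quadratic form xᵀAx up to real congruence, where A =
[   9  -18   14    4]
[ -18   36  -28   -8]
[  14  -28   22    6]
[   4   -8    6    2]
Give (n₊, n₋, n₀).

Answer: (2, 0, 2)

Derivation:
step 0: pivot 9 → sign +
step 1: pivot 2/9 → sign +
step 2: row/col 2 already zero → sign 0
step 3: row/col 3 already zero → sign 0
signature = (2, 0, 2)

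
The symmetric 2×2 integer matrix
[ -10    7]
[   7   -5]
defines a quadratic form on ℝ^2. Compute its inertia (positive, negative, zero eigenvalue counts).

step 0: pivot -10 → sign −
step 1: pivot -1/10 → sign −
signature = (0, 2, 0)

Answer: (0, 2, 0)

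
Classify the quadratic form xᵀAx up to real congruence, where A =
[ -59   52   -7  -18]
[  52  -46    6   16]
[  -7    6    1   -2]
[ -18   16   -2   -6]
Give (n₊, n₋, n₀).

step 0: pivot -59 → sign −
step 1: pivot -10/59 → sign −
step 2: pivot 2 → sign +
step 3: pivot -2/5 → sign −
signature = (1, 3, 0)

Answer: (1, 3, 0)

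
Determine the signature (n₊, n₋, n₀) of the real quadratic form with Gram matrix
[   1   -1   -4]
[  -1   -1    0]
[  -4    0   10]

step 0: pivot 1 → sign +
step 1: pivot -2 → sign −
step 2: pivot 2 → sign +
signature = (2, 1, 0)

Answer: (2, 1, 0)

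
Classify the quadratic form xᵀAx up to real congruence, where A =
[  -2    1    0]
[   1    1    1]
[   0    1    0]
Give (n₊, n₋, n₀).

Answer: (1, 2, 0)

Derivation:
step 0: pivot -2 → sign −
step 1: pivot 3/2 → sign +
step 2: pivot -2/3 → sign −
signature = (1, 2, 0)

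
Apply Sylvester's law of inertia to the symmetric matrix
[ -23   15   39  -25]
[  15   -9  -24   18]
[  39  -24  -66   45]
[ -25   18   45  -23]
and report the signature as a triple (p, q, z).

Answer: (2, 2, 0)

Derivation:
step 0: pivot -23 → sign −
step 1: pivot 18/23 → sign +
step 2: pivot -5/2 → sign −
step 3: pivot 3/5 → sign +
signature = (2, 2, 0)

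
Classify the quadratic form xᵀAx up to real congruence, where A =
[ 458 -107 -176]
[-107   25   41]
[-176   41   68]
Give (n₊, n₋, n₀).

Answer: (2, 1, 0)

Derivation:
step 0: pivot 458 → sign +
step 1: pivot 1/458 → sign +
step 2: pivot -6 → sign −
signature = (2, 1, 0)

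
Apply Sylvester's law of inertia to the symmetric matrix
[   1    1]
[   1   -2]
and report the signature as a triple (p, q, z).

step 0: pivot 1 → sign +
step 1: pivot -3 → sign −
signature = (1, 1, 0)

Answer: (1, 1, 0)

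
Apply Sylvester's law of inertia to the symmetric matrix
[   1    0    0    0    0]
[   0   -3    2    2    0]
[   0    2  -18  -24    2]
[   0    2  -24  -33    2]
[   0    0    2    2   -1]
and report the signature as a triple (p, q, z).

step 0: pivot 1 → sign +
step 1: pivot -3 → sign −
step 2: pivot -50/3 → sign −
step 3: pivot -21/25 → sign −
step 4: pivot -1/7 → sign −
signature = (1, 4, 0)

Answer: (1, 4, 0)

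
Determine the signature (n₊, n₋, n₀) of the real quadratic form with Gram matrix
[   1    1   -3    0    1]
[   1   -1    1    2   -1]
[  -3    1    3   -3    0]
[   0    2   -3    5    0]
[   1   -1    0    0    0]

Answer: (4, 1, 0)

Derivation:
step 0: pivot 1 → sign +
step 1: pivot -2 → sign −
step 2: pivot 2 → sign +
step 3: pivot 13/2 → sign +
step 4: pivot 2/13 → sign +
signature = (4, 1, 0)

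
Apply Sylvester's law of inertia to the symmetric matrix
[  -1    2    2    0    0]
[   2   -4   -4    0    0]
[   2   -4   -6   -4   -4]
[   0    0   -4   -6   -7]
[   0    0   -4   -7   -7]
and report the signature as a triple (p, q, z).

Answer: (2, 2, 1)

Derivation:
step 0: pivot -1 → sign −
step 1: pivot -2 → sign −
step 2: pivot 2 → sign +
step 3: pivot 1/2 → sign +
step 4: row/col 4 already zero → sign 0
signature = (2, 2, 1)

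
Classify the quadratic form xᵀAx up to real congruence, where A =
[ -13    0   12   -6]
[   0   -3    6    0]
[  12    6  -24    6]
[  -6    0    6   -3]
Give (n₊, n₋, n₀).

step 0: pivot -13 → sign −
step 1: pivot -3 → sign −
step 2: pivot -12/13 → sign −
step 3: row/col 3 already zero → sign 0
signature = (0, 3, 1)

Answer: (0, 3, 1)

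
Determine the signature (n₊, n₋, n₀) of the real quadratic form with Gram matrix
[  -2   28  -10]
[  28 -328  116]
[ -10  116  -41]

step 0: pivot -2 → sign −
step 1: pivot 64 → sign +
step 2: row/col 2 already zero → sign 0
signature = (1, 1, 1)

Answer: (1, 1, 1)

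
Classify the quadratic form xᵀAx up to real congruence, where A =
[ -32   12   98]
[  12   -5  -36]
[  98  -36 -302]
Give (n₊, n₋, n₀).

step 0: pivot -32 → sign −
step 1: pivot -1/2 → sign −
step 2: pivot -3/4 → sign −
signature = (0, 3, 0)

Answer: (0, 3, 0)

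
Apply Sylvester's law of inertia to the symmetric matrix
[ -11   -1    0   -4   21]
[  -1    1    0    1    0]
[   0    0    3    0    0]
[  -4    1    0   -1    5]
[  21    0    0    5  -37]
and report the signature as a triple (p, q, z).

step 0: pivot -11 → sign −
step 1: pivot 12/11 → sign +
step 2: pivot 3 → sign +
step 3: pivot -5/4 → sign −
step 4: pivot -1/5 → sign −
signature = (2, 3, 0)

Answer: (2, 3, 0)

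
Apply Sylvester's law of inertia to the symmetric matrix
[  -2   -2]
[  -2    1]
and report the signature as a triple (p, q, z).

step 0: pivot -2 → sign −
step 1: pivot 3 → sign +
signature = (1, 1, 0)

Answer: (1, 1, 0)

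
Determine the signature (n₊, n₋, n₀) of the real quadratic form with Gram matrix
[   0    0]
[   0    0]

step 0: row/col 0 already zero → sign 0
step 1: row/col 1 already zero → sign 0
signature = (0, 0, 2)

Answer: (0, 0, 2)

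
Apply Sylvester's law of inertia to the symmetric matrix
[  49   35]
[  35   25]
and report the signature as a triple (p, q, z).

Answer: (1, 0, 1)

Derivation:
step 0: pivot 49 → sign +
step 1: row/col 1 already zero → sign 0
signature = (1, 0, 1)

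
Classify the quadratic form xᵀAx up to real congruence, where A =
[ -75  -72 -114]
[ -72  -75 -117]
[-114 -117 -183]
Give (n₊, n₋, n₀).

step 0: pivot -75 → sign −
step 1: pivot -147/25 → sign −
step 2: row/col 2 already zero → sign 0
signature = (0, 2, 1)

Answer: (0, 2, 1)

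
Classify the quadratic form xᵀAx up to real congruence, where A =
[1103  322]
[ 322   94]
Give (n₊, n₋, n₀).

Answer: (1, 1, 0)

Derivation:
step 0: pivot 1103 → sign +
step 1: pivot -2/1103 → sign −
signature = (1, 1, 0)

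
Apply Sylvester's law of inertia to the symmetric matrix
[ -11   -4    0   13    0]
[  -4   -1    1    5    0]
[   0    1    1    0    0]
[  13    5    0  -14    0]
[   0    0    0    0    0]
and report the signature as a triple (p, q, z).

step 0: pivot -11 → sign −
step 1: pivot 5/11 → sign +
step 2: pivot -6/5 → sign −
step 3: pivot 3/2 → sign +
step 4: row/col 4 already zero → sign 0
signature = (2, 2, 1)

Answer: (2, 2, 1)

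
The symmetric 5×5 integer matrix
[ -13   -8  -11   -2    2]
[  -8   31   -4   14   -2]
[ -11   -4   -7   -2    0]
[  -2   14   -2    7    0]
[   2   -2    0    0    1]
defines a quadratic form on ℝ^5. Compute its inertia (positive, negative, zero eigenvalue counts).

Answer: (3, 2, 0)

Derivation:
step 0: pivot -13 → sign −
step 1: pivot 467/13 → sign +
step 2: pivot 978/467 → sign +
step 3: pivot -97/489 → sign −
step 4: pivot 3/97 → sign +
signature = (3, 2, 0)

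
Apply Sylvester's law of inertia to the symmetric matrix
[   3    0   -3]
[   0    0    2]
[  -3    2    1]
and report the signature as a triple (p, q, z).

Answer: (2, 1, 0)

Derivation:
step 0: pivot 3 → sign +
step 1: pivot -2 → sign −
step 2: pivot 2 → sign +
signature = (2, 1, 0)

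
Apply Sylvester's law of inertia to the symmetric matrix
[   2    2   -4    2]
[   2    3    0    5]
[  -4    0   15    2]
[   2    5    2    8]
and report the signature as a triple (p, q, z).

Answer: (3, 1, 0)

Derivation:
step 0: pivot 2 → sign +
step 1: pivot 1 → sign +
step 2: pivot -9 → sign −
step 3: pivot 1 → sign +
signature = (3, 1, 0)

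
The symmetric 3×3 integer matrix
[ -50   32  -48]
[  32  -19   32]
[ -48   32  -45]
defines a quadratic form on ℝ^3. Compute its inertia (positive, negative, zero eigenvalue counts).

step 0: pivot -50 → sign −
step 1: pivot 37/25 → sign +
step 2: pivot -1/37 → sign −
signature = (1, 2, 0)

Answer: (1, 2, 0)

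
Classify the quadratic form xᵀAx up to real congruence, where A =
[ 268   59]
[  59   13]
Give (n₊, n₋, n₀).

step 0: pivot 268 → sign +
step 1: pivot 3/268 → sign +
signature = (2, 0, 0)

Answer: (2, 0, 0)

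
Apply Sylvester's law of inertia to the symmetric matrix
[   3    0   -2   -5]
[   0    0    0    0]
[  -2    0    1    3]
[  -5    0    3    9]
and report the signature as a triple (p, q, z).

Answer: (2, 1, 1)

Derivation:
step 0: pivot 3 → sign +
step 1: pivot -1/3 → sign −
step 2: pivot 1 → sign +
step 3: row/col 3 already zero → sign 0
signature = (2, 1, 1)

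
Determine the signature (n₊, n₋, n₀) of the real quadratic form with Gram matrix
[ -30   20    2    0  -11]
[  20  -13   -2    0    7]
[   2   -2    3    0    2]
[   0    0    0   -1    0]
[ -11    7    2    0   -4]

step 0: pivot -30 → sign −
step 1: pivot 1/3 → sign +
step 2: pivot 9/5 → sign +
step 3: pivot -1 → sign −
step 4: pivot -1/2 → sign −
signature = (2, 3, 0)

Answer: (2, 3, 0)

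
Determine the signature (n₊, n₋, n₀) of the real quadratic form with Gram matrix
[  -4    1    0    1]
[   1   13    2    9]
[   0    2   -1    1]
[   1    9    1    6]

Answer: (1, 3, 0)

Derivation:
step 0: pivot -4 → sign −
step 1: pivot 53/4 → sign +
step 2: pivot -69/53 → sign −
step 3: pivot -2/23 → sign −
signature = (1, 3, 0)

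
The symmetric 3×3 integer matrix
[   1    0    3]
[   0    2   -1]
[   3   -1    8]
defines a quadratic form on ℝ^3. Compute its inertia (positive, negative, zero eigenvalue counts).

Answer: (2, 1, 0)

Derivation:
step 0: pivot 1 → sign +
step 1: pivot 2 → sign +
step 2: pivot -3/2 → sign −
signature = (2, 1, 0)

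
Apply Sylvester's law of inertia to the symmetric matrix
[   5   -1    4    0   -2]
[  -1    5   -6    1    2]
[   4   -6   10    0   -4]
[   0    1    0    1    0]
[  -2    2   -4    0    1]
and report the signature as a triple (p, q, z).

step 0: pivot 5 → sign +
step 1: pivot 24/5 → sign +
step 2: pivot 7/6 → sign +
step 3: pivot -3/14 → sign −
step 4: pivot -1/3 → sign −
signature = (3, 2, 0)

Answer: (3, 2, 0)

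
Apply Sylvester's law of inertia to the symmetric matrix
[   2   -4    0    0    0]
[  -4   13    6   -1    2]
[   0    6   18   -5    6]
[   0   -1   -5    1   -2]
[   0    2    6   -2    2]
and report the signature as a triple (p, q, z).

Answer: (4, 1, 0)

Derivation:
step 0: pivot 2 → sign +
step 1: pivot 5 → sign +
step 2: pivot 54/5 → sign +
step 3: pivot -29/54 → sign −
step 4: pivot 6/29 → sign +
signature = (4, 1, 0)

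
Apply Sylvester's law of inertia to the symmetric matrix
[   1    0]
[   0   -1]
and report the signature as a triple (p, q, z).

step 0: pivot 1 → sign +
step 1: pivot -1 → sign −
signature = (1, 1, 0)

Answer: (1, 1, 0)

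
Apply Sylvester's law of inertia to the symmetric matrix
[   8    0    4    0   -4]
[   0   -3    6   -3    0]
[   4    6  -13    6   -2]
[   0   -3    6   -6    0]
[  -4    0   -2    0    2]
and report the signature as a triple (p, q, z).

Answer: (1, 3, 1)

Derivation:
step 0: pivot 8 → sign +
step 1: pivot -3 → sign −
step 2: pivot -3 → sign −
step 3: pivot -3 → sign −
step 4: row/col 4 already zero → sign 0
signature = (1, 3, 1)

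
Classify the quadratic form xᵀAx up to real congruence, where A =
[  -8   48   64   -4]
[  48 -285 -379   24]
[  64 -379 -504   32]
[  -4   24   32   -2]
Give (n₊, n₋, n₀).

step 0: pivot -8 → sign −
step 1: pivot 3 → sign +
step 2: pivot -1/3 → sign −
step 3: row/col 3 already zero → sign 0
signature = (1, 2, 1)

Answer: (1, 2, 1)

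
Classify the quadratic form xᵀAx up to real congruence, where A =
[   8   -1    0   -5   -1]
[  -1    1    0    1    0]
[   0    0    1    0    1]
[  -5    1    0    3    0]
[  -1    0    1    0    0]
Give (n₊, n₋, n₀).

Answer: (3, 1, 1)

Derivation:
step 0: pivot 8 → sign +
step 1: pivot 7/8 → sign +
step 2: pivot 1 → sign +
step 3: pivot -2/7 → sign −
step 4: row/col 4 already zero → sign 0
signature = (3, 1, 1)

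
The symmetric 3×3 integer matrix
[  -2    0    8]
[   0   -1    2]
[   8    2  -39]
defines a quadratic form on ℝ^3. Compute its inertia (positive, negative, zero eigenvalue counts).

step 0: pivot -2 → sign −
step 1: pivot -1 → sign −
step 2: pivot -3 → sign −
signature = (0, 3, 0)

Answer: (0, 3, 0)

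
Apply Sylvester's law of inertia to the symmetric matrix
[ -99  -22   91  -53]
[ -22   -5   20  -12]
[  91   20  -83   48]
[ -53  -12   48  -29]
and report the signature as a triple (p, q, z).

step 0: pivot -99 → sign −
step 1: pivot -1/9 → sign −
step 2: pivot 12/11 → sign +
step 3: pivot -1/4 → sign −
signature = (1, 3, 0)

Answer: (1, 3, 0)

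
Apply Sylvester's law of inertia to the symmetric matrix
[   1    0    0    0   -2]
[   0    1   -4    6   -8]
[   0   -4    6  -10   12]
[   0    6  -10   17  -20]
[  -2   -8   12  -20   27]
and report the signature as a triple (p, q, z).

step 0: pivot 1 → sign +
step 1: pivot 1 → sign +
step 2: pivot -10 → sign −
step 3: pivot 3/5 → sign +
step 4: pivot -1 → sign −
signature = (3, 2, 0)

Answer: (3, 2, 0)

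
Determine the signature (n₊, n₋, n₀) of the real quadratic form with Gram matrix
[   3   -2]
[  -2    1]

Answer: (1, 1, 0)

Derivation:
step 0: pivot 3 → sign +
step 1: pivot -1/3 → sign −
signature = (1, 1, 0)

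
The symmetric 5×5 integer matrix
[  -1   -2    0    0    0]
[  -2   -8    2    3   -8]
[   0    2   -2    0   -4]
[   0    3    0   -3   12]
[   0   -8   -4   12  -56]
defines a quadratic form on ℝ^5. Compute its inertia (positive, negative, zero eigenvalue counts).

Answer: (1, 3, 1)

Derivation:
step 0: pivot -1 → sign −
step 1: pivot -4 → sign −
step 2: pivot -1 → sign −
step 3: pivot 3/2 → sign +
step 4: row/col 4 already zero → sign 0
signature = (1, 3, 1)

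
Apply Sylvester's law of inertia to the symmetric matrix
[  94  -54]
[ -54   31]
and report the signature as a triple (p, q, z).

step 0: pivot 94 → sign +
step 1: pivot -1/47 → sign −
signature = (1, 1, 0)

Answer: (1, 1, 0)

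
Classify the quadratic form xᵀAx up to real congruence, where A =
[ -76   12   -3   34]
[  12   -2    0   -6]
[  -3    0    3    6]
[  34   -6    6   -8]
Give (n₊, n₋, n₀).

Answer: (2, 2, 0)

Derivation:
step 0: pivot -76 → sign −
step 1: pivot -2/19 → sign −
step 2: pivot 21/4 → sign +
step 3: pivot 2/7 → sign +
signature = (2, 2, 0)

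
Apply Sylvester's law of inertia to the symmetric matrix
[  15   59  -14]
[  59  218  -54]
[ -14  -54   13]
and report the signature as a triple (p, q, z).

step 0: pivot 15 → sign +
step 1: pivot -211/15 → sign −
step 2: pivot 3/211 → sign +
signature = (2, 1, 0)

Answer: (2, 1, 0)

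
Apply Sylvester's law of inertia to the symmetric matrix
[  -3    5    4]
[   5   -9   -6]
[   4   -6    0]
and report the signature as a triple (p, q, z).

step 0: pivot -3 → sign −
step 1: pivot -2/3 → sign −
step 2: pivot 6 → sign +
signature = (1, 2, 0)

Answer: (1, 2, 0)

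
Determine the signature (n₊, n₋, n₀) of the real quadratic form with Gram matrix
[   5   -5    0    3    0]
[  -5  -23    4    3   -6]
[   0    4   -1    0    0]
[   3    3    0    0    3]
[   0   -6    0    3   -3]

step 0: pivot 5 → sign +
step 1: pivot -28 → sign −
step 2: pivot -3/7 → sign −
step 3: pivot 6/5 → sign +
step 4: row/col 4 already zero → sign 0
signature = (2, 2, 1)

Answer: (2, 2, 1)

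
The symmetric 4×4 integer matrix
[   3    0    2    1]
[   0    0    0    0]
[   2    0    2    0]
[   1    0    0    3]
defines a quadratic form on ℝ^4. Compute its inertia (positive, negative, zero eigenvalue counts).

step 0: pivot 3 → sign +
step 1: pivot 2/3 → sign +
step 2: pivot 2 → sign +
step 3: row/col 3 already zero → sign 0
signature = (3, 0, 1)

Answer: (3, 0, 1)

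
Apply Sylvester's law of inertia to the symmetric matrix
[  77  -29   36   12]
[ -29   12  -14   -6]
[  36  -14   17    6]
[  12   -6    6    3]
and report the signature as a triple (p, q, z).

step 0: pivot 77 → sign +
step 1: pivot 83/77 → sign +
step 2: pivot -1/83 → sign −
step 3: pivot 3 → sign +
signature = (3, 1, 0)

Answer: (3, 1, 0)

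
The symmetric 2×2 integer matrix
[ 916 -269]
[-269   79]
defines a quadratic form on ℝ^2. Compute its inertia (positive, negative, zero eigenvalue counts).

step 0: pivot 916 → sign +
step 1: pivot 3/916 → sign +
signature = (2, 0, 0)

Answer: (2, 0, 0)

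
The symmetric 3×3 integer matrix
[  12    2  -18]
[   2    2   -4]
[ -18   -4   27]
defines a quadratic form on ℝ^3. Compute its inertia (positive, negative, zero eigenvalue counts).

step 0: pivot 12 → sign +
step 1: pivot 5/3 → sign +
step 2: pivot -3/5 → sign −
signature = (2, 1, 0)

Answer: (2, 1, 0)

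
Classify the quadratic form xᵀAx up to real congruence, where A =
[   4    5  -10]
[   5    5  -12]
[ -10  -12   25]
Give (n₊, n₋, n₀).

Answer: (2, 1, 0)

Derivation:
step 0: pivot 4 → sign +
step 1: pivot -5/4 → sign −
step 2: pivot 1/5 → sign +
signature = (2, 1, 0)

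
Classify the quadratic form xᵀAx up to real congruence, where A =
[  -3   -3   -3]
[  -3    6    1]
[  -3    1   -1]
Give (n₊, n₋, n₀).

step 0: pivot -3 → sign −
step 1: pivot 9 → sign +
step 2: pivot 2/9 → sign +
signature = (2, 1, 0)

Answer: (2, 1, 0)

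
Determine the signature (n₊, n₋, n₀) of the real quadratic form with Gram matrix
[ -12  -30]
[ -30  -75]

step 0: pivot -12 → sign −
step 1: row/col 1 already zero → sign 0
signature = (0, 1, 1)

Answer: (0, 1, 1)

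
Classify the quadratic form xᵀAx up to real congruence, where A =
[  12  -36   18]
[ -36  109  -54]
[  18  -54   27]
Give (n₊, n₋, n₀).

step 0: pivot 12 → sign +
step 1: pivot 1 → sign +
step 2: row/col 2 already zero → sign 0
signature = (2, 0, 1)

Answer: (2, 0, 1)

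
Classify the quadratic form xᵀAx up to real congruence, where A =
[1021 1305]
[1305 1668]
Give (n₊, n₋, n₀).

Answer: (2, 0, 0)

Derivation:
step 0: pivot 1021 → sign +
step 1: pivot 3/1021 → sign +
signature = (2, 0, 0)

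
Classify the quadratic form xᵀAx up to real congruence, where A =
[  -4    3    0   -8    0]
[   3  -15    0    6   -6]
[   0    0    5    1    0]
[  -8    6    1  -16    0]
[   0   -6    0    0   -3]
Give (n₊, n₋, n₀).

step 0: pivot -4 → sign −
step 1: pivot -51/4 → sign −
step 2: pivot 5 → sign +
step 3: pivot -1/5 → sign −
step 4: pivot -3/17 → sign −
signature = (1, 4, 0)

Answer: (1, 4, 0)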